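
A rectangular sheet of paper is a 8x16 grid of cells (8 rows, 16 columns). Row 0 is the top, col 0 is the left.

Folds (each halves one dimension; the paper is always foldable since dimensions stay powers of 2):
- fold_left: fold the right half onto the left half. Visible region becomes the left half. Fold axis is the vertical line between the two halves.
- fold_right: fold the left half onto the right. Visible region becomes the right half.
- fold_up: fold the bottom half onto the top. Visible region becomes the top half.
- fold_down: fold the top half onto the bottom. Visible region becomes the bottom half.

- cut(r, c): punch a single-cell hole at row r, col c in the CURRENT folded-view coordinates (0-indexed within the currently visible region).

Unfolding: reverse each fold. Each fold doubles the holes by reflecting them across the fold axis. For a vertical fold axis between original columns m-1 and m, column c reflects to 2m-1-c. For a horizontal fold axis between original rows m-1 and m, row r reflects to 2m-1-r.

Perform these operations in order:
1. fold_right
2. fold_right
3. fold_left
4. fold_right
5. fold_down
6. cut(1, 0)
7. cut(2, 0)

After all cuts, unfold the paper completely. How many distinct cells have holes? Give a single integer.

Answer: 64

Derivation:
Op 1 fold_right: fold axis v@8; visible region now rows[0,8) x cols[8,16) = 8x8
Op 2 fold_right: fold axis v@12; visible region now rows[0,8) x cols[12,16) = 8x4
Op 3 fold_left: fold axis v@14; visible region now rows[0,8) x cols[12,14) = 8x2
Op 4 fold_right: fold axis v@13; visible region now rows[0,8) x cols[13,14) = 8x1
Op 5 fold_down: fold axis h@4; visible region now rows[4,8) x cols[13,14) = 4x1
Op 6 cut(1, 0): punch at orig (5,13); cuts so far [(5, 13)]; region rows[4,8) x cols[13,14) = 4x1
Op 7 cut(2, 0): punch at orig (6,13); cuts so far [(5, 13), (6, 13)]; region rows[4,8) x cols[13,14) = 4x1
Unfold 1 (reflect across h@4): 4 holes -> [(1, 13), (2, 13), (5, 13), (6, 13)]
Unfold 2 (reflect across v@13): 8 holes -> [(1, 12), (1, 13), (2, 12), (2, 13), (5, 12), (5, 13), (6, 12), (6, 13)]
Unfold 3 (reflect across v@14): 16 holes -> [(1, 12), (1, 13), (1, 14), (1, 15), (2, 12), (2, 13), (2, 14), (2, 15), (5, 12), (5, 13), (5, 14), (5, 15), (6, 12), (6, 13), (6, 14), (6, 15)]
Unfold 4 (reflect across v@12): 32 holes -> [(1, 8), (1, 9), (1, 10), (1, 11), (1, 12), (1, 13), (1, 14), (1, 15), (2, 8), (2, 9), (2, 10), (2, 11), (2, 12), (2, 13), (2, 14), (2, 15), (5, 8), (5, 9), (5, 10), (5, 11), (5, 12), (5, 13), (5, 14), (5, 15), (6, 8), (6, 9), (6, 10), (6, 11), (6, 12), (6, 13), (6, 14), (6, 15)]
Unfold 5 (reflect across v@8): 64 holes -> [(1, 0), (1, 1), (1, 2), (1, 3), (1, 4), (1, 5), (1, 6), (1, 7), (1, 8), (1, 9), (1, 10), (1, 11), (1, 12), (1, 13), (1, 14), (1, 15), (2, 0), (2, 1), (2, 2), (2, 3), (2, 4), (2, 5), (2, 6), (2, 7), (2, 8), (2, 9), (2, 10), (2, 11), (2, 12), (2, 13), (2, 14), (2, 15), (5, 0), (5, 1), (5, 2), (5, 3), (5, 4), (5, 5), (5, 6), (5, 7), (5, 8), (5, 9), (5, 10), (5, 11), (5, 12), (5, 13), (5, 14), (5, 15), (6, 0), (6, 1), (6, 2), (6, 3), (6, 4), (6, 5), (6, 6), (6, 7), (6, 8), (6, 9), (6, 10), (6, 11), (6, 12), (6, 13), (6, 14), (6, 15)]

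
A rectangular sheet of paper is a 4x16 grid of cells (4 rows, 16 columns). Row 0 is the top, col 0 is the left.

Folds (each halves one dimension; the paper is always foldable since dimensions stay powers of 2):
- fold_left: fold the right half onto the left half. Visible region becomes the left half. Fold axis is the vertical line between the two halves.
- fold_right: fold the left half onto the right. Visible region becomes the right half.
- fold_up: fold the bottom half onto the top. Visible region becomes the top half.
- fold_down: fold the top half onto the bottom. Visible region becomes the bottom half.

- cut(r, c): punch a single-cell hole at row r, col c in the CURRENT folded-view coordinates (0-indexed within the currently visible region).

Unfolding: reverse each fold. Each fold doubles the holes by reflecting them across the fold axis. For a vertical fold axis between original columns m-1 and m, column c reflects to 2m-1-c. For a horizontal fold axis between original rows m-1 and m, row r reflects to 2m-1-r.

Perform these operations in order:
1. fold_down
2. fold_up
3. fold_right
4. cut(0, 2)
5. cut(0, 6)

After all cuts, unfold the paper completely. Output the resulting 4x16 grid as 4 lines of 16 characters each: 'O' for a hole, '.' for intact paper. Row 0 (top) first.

Op 1 fold_down: fold axis h@2; visible region now rows[2,4) x cols[0,16) = 2x16
Op 2 fold_up: fold axis h@3; visible region now rows[2,3) x cols[0,16) = 1x16
Op 3 fold_right: fold axis v@8; visible region now rows[2,3) x cols[8,16) = 1x8
Op 4 cut(0, 2): punch at orig (2,10); cuts so far [(2, 10)]; region rows[2,3) x cols[8,16) = 1x8
Op 5 cut(0, 6): punch at orig (2,14); cuts so far [(2, 10), (2, 14)]; region rows[2,3) x cols[8,16) = 1x8
Unfold 1 (reflect across v@8): 4 holes -> [(2, 1), (2, 5), (2, 10), (2, 14)]
Unfold 2 (reflect across h@3): 8 holes -> [(2, 1), (2, 5), (2, 10), (2, 14), (3, 1), (3, 5), (3, 10), (3, 14)]
Unfold 3 (reflect across h@2): 16 holes -> [(0, 1), (0, 5), (0, 10), (0, 14), (1, 1), (1, 5), (1, 10), (1, 14), (2, 1), (2, 5), (2, 10), (2, 14), (3, 1), (3, 5), (3, 10), (3, 14)]

Answer: .O...O....O...O.
.O...O....O...O.
.O...O....O...O.
.O...O....O...O.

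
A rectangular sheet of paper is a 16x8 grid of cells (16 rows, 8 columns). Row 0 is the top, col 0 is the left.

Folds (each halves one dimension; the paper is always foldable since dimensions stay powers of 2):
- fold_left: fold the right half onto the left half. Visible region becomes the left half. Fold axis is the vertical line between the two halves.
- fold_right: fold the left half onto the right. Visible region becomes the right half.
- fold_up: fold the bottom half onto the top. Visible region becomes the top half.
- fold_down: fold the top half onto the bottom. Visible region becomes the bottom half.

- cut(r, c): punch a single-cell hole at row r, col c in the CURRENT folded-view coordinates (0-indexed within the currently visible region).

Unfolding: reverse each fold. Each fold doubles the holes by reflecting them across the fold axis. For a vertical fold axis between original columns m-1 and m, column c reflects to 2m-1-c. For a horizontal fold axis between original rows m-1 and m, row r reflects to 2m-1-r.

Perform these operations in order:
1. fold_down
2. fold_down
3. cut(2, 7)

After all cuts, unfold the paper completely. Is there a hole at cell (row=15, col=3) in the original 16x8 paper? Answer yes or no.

Op 1 fold_down: fold axis h@8; visible region now rows[8,16) x cols[0,8) = 8x8
Op 2 fold_down: fold axis h@12; visible region now rows[12,16) x cols[0,8) = 4x8
Op 3 cut(2, 7): punch at orig (14,7); cuts so far [(14, 7)]; region rows[12,16) x cols[0,8) = 4x8
Unfold 1 (reflect across h@12): 2 holes -> [(9, 7), (14, 7)]
Unfold 2 (reflect across h@8): 4 holes -> [(1, 7), (6, 7), (9, 7), (14, 7)]
Holes: [(1, 7), (6, 7), (9, 7), (14, 7)]

Answer: no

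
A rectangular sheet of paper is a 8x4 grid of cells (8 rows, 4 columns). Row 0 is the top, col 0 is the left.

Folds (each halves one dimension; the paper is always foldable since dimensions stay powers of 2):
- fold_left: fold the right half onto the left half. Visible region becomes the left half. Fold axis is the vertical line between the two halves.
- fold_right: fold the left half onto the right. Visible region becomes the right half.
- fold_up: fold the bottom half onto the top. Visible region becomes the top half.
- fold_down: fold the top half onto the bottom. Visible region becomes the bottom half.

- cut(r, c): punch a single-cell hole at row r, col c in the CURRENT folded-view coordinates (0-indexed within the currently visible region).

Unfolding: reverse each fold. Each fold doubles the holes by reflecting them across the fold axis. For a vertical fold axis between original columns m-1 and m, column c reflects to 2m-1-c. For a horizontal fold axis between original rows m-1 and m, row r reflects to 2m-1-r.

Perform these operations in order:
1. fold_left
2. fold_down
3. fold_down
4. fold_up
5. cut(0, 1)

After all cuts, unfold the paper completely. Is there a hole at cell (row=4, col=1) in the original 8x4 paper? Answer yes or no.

Answer: yes

Derivation:
Op 1 fold_left: fold axis v@2; visible region now rows[0,8) x cols[0,2) = 8x2
Op 2 fold_down: fold axis h@4; visible region now rows[4,8) x cols[0,2) = 4x2
Op 3 fold_down: fold axis h@6; visible region now rows[6,8) x cols[0,2) = 2x2
Op 4 fold_up: fold axis h@7; visible region now rows[6,7) x cols[0,2) = 1x2
Op 5 cut(0, 1): punch at orig (6,1); cuts so far [(6, 1)]; region rows[6,7) x cols[0,2) = 1x2
Unfold 1 (reflect across h@7): 2 holes -> [(6, 1), (7, 1)]
Unfold 2 (reflect across h@6): 4 holes -> [(4, 1), (5, 1), (6, 1), (7, 1)]
Unfold 3 (reflect across h@4): 8 holes -> [(0, 1), (1, 1), (2, 1), (3, 1), (4, 1), (5, 1), (6, 1), (7, 1)]
Unfold 4 (reflect across v@2): 16 holes -> [(0, 1), (0, 2), (1, 1), (1, 2), (2, 1), (2, 2), (3, 1), (3, 2), (4, 1), (4, 2), (5, 1), (5, 2), (6, 1), (6, 2), (7, 1), (7, 2)]
Holes: [(0, 1), (0, 2), (1, 1), (1, 2), (2, 1), (2, 2), (3, 1), (3, 2), (4, 1), (4, 2), (5, 1), (5, 2), (6, 1), (6, 2), (7, 1), (7, 2)]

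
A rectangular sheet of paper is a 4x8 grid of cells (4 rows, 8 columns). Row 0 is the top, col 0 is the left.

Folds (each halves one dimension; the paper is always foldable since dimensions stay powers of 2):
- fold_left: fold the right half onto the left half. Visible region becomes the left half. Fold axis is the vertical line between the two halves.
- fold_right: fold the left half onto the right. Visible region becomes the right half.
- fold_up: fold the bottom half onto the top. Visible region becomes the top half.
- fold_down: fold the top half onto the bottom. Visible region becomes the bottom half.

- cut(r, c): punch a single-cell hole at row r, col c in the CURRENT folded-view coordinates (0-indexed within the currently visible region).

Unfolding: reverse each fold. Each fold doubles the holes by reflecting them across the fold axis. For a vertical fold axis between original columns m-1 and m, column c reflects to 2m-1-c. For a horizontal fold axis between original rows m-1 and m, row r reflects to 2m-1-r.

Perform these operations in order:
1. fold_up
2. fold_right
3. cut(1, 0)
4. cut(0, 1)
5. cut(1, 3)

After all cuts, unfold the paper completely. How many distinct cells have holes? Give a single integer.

Answer: 12

Derivation:
Op 1 fold_up: fold axis h@2; visible region now rows[0,2) x cols[0,8) = 2x8
Op 2 fold_right: fold axis v@4; visible region now rows[0,2) x cols[4,8) = 2x4
Op 3 cut(1, 0): punch at orig (1,4); cuts so far [(1, 4)]; region rows[0,2) x cols[4,8) = 2x4
Op 4 cut(0, 1): punch at orig (0,5); cuts so far [(0, 5), (1, 4)]; region rows[0,2) x cols[4,8) = 2x4
Op 5 cut(1, 3): punch at orig (1,7); cuts so far [(0, 5), (1, 4), (1, 7)]; region rows[0,2) x cols[4,8) = 2x4
Unfold 1 (reflect across v@4): 6 holes -> [(0, 2), (0, 5), (1, 0), (1, 3), (1, 4), (1, 7)]
Unfold 2 (reflect across h@2): 12 holes -> [(0, 2), (0, 5), (1, 0), (1, 3), (1, 4), (1, 7), (2, 0), (2, 3), (2, 4), (2, 7), (3, 2), (3, 5)]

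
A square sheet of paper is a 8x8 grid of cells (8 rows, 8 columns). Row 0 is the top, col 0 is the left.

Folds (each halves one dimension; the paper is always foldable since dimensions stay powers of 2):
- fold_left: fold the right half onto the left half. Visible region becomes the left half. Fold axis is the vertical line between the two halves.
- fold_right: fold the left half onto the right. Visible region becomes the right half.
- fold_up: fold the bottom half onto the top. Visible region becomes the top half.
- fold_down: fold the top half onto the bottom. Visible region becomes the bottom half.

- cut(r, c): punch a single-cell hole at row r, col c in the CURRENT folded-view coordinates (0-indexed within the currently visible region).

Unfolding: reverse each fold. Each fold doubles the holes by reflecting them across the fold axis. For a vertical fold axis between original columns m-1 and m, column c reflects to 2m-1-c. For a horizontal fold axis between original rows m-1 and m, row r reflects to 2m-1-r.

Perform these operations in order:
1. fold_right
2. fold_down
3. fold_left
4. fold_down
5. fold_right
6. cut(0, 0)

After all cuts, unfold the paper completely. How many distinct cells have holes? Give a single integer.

Answer: 32

Derivation:
Op 1 fold_right: fold axis v@4; visible region now rows[0,8) x cols[4,8) = 8x4
Op 2 fold_down: fold axis h@4; visible region now rows[4,8) x cols[4,8) = 4x4
Op 3 fold_left: fold axis v@6; visible region now rows[4,8) x cols[4,6) = 4x2
Op 4 fold_down: fold axis h@6; visible region now rows[6,8) x cols[4,6) = 2x2
Op 5 fold_right: fold axis v@5; visible region now rows[6,8) x cols[5,6) = 2x1
Op 6 cut(0, 0): punch at orig (6,5); cuts so far [(6, 5)]; region rows[6,8) x cols[5,6) = 2x1
Unfold 1 (reflect across v@5): 2 holes -> [(6, 4), (6, 5)]
Unfold 2 (reflect across h@6): 4 holes -> [(5, 4), (5, 5), (6, 4), (6, 5)]
Unfold 3 (reflect across v@6): 8 holes -> [(5, 4), (5, 5), (5, 6), (5, 7), (6, 4), (6, 5), (6, 6), (6, 7)]
Unfold 4 (reflect across h@4): 16 holes -> [(1, 4), (1, 5), (1, 6), (1, 7), (2, 4), (2, 5), (2, 6), (2, 7), (5, 4), (5, 5), (5, 6), (5, 7), (6, 4), (6, 5), (6, 6), (6, 7)]
Unfold 5 (reflect across v@4): 32 holes -> [(1, 0), (1, 1), (1, 2), (1, 3), (1, 4), (1, 5), (1, 6), (1, 7), (2, 0), (2, 1), (2, 2), (2, 3), (2, 4), (2, 5), (2, 6), (2, 7), (5, 0), (5, 1), (5, 2), (5, 3), (5, 4), (5, 5), (5, 6), (5, 7), (6, 0), (6, 1), (6, 2), (6, 3), (6, 4), (6, 5), (6, 6), (6, 7)]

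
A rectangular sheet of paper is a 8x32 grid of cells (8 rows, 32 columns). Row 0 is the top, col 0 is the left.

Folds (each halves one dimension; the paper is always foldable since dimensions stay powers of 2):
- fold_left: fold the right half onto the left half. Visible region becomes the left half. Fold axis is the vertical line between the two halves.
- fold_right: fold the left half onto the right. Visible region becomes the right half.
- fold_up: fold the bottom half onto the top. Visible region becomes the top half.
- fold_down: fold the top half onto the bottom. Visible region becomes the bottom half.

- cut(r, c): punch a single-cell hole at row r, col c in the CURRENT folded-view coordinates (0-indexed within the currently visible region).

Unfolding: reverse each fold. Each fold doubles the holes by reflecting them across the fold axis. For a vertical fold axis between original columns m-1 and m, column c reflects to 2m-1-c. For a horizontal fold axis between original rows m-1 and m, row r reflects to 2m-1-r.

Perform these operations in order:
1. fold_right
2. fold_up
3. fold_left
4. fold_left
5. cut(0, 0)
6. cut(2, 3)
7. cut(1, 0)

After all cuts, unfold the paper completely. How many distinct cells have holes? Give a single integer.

Answer: 48

Derivation:
Op 1 fold_right: fold axis v@16; visible region now rows[0,8) x cols[16,32) = 8x16
Op 2 fold_up: fold axis h@4; visible region now rows[0,4) x cols[16,32) = 4x16
Op 3 fold_left: fold axis v@24; visible region now rows[0,4) x cols[16,24) = 4x8
Op 4 fold_left: fold axis v@20; visible region now rows[0,4) x cols[16,20) = 4x4
Op 5 cut(0, 0): punch at orig (0,16); cuts so far [(0, 16)]; region rows[0,4) x cols[16,20) = 4x4
Op 6 cut(2, 3): punch at orig (2,19); cuts so far [(0, 16), (2, 19)]; region rows[0,4) x cols[16,20) = 4x4
Op 7 cut(1, 0): punch at orig (1,16); cuts so far [(0, 16), (1, 16), (2, 19)]; region rows[0,4) x cols[16,20) = 4x4
Unfold 1 (reflect across v@20): 6 holes -> [(0, 16), (0, 23), (1, 16), (1, 23), (2, 19), (2, 20)]
Unfold 2 (reflect across v@24): 12 holes -> [(0, 16), (0, 23), (0, 24), (0, 31), (1, 16), (1, 23), (1, 24), (1, 31), (2, 19), (2, 20), (2, 27), (2, 28)]
Unfold 3 (reflect across h@4): 24 holes -> [(0, 16), (0, 23), (0, 24), (0, 31), (1, 16), (1, 23), (1, 24), (1, 31), (2, 19), (2, 20), (2, 27), (2, 28), (5, 19), (5, 20), (5, 27), (5, 28), (6, 16), (6, 23), (6, 24), (6, 31), (7, 16), (7, 23), (7, 24), (7, 31)]
Unfold 4 (reflect across v@16): 48 holes -> [(0, 0), (0, 7), (0, 8), (0, 15), (0, 16), (0, 23), (0, 24), (0, 31), (1, 0), (1, 7), (1, 8), (1, 15), (1, 16), (1, 23), (1, 24), (1, 31), (2, 3), (2, 4), (2, 11), (2, 12), (2, 19), (2, 20), (2, 27), (2, 28), (5, 3), (5, 4), (5, 11), (5, 12), (5, 19), (5, 20), (5, 27), (5, 28), (6, 0), (6, 7), (6, 8), (6, 15), (6, 16), (6, 23), (6, 24), (6, 31), (7, 0), (7, 7), (7, 8), (7, 15), (7, 16), (7, 23), (7, 24), (7, 31)]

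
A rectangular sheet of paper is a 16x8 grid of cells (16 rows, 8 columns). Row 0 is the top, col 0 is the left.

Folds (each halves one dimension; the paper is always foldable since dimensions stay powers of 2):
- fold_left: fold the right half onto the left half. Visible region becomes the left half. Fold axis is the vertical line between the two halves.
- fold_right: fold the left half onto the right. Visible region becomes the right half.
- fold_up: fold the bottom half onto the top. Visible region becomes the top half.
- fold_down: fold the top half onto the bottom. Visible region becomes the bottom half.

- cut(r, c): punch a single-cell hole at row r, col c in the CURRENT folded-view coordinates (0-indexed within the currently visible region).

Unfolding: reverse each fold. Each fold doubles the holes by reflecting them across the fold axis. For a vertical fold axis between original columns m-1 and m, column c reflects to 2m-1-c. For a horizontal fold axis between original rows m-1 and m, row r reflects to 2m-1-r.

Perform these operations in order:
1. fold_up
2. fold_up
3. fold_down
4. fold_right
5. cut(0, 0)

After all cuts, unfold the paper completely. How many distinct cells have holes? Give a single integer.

Op 1 fold_up: fold axis h@8; visible region now rows[0,8) x cols[0,8) = 8x8
Op 2 fold_up: fold axis h@4; visible region now rows[0,4) x cols[0,8) = 4x8
Op 3 fold_down: fold axis h@2; visible region now rows[2,4) x cols[0,8) = 2x8
Op 4 fold_right: fold axis v@4; visible region now rows[2,4) x cols[4,8) = 2x4
Op 5 cut(0, 0): punch at orig (2,4); cuts so far [(2, 4)]; region rows[2,4) x cols[4,8) = 2x4
Unfold 1 (reflect across v@4): 2 holes -> [(2, 3), (2, 4)]
Unfold 2 (reflect across h@2): 4 holes -> [(1, 3), (1, 4), (2, 3), (2, 4)]
Unfold 3 (reflect across h@4): 8 holes -> [(1, 3), (1, 4), (2, 3), (2, 4), (5, 3), (5, 4), (6, 3), (6, 4)]
Unfold 4 (reflect across h@8): 16 holes -> [(1, 3), (1, 4), (2, 3), (2, 4), (5, 3), (5, 4), (6, 3), (6, 4), (9, 3), (9, 4), (10, 3), (10, 4), (13, 3), (13, 4), (14, 3), (14, 4)]

Answer: 16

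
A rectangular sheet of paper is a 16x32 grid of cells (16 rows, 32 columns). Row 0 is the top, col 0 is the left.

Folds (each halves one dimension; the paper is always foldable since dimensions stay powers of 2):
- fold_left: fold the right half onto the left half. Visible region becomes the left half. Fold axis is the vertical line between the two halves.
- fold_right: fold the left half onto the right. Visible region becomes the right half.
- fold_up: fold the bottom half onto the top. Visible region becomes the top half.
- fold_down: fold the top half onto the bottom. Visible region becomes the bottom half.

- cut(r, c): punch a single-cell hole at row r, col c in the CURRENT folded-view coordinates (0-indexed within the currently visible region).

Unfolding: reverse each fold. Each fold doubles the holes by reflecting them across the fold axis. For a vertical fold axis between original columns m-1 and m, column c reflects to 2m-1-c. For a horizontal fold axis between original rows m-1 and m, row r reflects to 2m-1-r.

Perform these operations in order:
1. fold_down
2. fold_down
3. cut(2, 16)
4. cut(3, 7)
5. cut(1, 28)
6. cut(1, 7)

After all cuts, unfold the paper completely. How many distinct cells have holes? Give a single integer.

Op 1 fold_down: fold axis h@8; visible region now rows[8,16) x cols[0,32) = 8x32
Op 2 fold_down: fold axis h@12; visible region now rows[12,16) x cols[0,32) = 4x32
Op 3 cut(2, 16): punch at orig (14,16); cuts so far [(14, 16)]; region rows[12,16) x cols[0,32) = 4x32
Op 4 cut(3, 7): punch at orig (15,7); cuts so far [(14, 16), (15, 7)]; region rows[12,16) x cols[0,32) = 4x32
Op 5 cut(1, 28): punch at orig (13,28); cuts so far [(13, 28), (14, 16), (15, 7)]; region rows[12,16) x cols[0,32) = 4x32
Op 6 cut(1, 7): punch at orig (13,7); cuts so far [(13, 7), (13, 28), (14, 16), (15, 7)]; region rows[12,16) x cols[0,32) = 4x32
Unfold 1 (reflect across h@12): 8 holes -> [(8, 7), (9, 16), (10, 7), (10, 28), (13, 7), (13, 28), (14, 16), (15, 7)]
Unfold 2 (reflect across h@8): 16 holes -> [(0, 7), (1, 16), (2, 7), (2, 28), (5, 7), (5, 28), (6, 16), (7, 7), (8, 7), (9, 16), (10, 7), (10, 28), (13, 7), (13, 28), (14, 16), (15, 7)]

Answer: 16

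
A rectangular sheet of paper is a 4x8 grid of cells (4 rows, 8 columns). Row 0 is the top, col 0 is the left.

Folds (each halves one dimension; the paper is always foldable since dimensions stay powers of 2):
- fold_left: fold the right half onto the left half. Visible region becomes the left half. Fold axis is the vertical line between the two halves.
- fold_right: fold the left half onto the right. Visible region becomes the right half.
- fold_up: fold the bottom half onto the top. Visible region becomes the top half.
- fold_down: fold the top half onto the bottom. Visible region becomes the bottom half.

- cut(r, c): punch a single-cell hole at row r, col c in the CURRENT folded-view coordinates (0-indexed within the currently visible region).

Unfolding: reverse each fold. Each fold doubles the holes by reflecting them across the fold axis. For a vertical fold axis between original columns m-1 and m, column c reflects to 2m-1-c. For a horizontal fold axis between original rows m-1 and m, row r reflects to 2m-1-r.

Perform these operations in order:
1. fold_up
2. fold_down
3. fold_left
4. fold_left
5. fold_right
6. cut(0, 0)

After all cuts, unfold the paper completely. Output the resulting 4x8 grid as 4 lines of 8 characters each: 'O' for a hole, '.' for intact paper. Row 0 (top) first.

Answer: OOOOOOOO
OOOOOOOO
OOOOOOOO
OOOOOOOO

Derivation:
Op 1 fold_up: fold axis h@2; visible region now rows[0,2) x cols[0,8) = 2x8
Op 2 fold_down: fold axis h@1; visible region now rows[1,2) x cols[0,8) = 1x8
Op 3 fold_left: fold axis v@4; visible region now rows[1,2) x cols[0,4) = 1x4
Op 4 fold_left: fold axis v@2; visible region now rows[1,2) x cols[0,2) = 1x2
Op 5 fold_right: fold axis v@1; visible region now rows[1,2) x cols[1,2) = 1x1
Op 6 cut(0, 0): punch at orig (1,1); cuts so far [(1, 1)]; region rows[1,2) x cols[1,2) = 1x1
Unfold 1 (reflect across v@1): 2 holes -> [(1, 0), (1, 1)]
Unfold 2 (reflect across v@2): 4 holes -> [(1, 0), (1, 1), (1, 2), (1, 3)]
Unfold 3 (reflect across v@4): 8 holes -> [(1, 0), (1, 1), (1, 2), (1, 3), (1, 4), (1, 5), (1, 6), (1, 7)]
Unfold 4 (reflect across h@1): 16 holes -> [(0, 0), (0, 1), (0, 2), (0, 3), (0, 4), (0, 5), (0, 6), (0, 7), (1, 0), (1, 1), (1, 2), (1, 3), (1, 4), (1, 5), (1, 6), (1, 7)]
Unfold 5 (reflect across h@2): 32 holes -> [(0, 0), (0, 1), (0, 2), (0, 3), (0, 4), (0, 5), (0, 6), (0, 7), (1, 0), (1, 1), (1, 2), (1, 3), (1, 4), (1, 5), (1, 6), (1, 7), (2, 0), (2, 1), (2, 2), (2, 3), (2, 4), (2, 5), (2, 6), (2, 7), (3, 0), (3, 1), (3, 2), (3, 3), (3, 4), (3, 5), (3, 6), (3, 7)]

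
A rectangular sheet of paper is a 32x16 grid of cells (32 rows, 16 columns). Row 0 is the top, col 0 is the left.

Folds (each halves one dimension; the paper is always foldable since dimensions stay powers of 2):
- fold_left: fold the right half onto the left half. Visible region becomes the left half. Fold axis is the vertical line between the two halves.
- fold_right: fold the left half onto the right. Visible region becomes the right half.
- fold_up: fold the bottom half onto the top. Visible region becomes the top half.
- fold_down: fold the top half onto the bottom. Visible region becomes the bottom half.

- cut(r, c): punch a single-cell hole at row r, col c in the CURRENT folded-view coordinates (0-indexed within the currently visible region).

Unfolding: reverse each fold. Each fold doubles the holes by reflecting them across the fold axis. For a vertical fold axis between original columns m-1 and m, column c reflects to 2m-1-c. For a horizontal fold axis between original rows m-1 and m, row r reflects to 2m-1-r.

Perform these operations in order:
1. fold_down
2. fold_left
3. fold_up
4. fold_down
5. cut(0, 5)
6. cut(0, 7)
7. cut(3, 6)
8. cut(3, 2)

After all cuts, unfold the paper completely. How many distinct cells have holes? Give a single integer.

Answer: 64

Derivation:
Op 1 fold_down: fold axis h@16; visible region now rows[16,32) x cols[0,16) = 16x16
Op 2 fold_left: fold axis v@8; visible region now rows[16,32) x cols[0,8) = 16x8
Op 3 fold_up: fold axis h@24; visible region now rows[16,24) x cols[0,8) = 8x8
Op 4 fold_down: fold axis h@20; visible region now rows[20,24) x cols[0,8) = 4x8
Op 5 cut(0, 5): punch at orig (20,5); cuts so far [(20, 5)]; region rows[20,24) x cols[0,8) = 4x8
Op 6 cut(0, 7): punch at orig (20,7); cuts so far [(20, 5), (20, 7)]; region rows[20,24) x cols[0,8) = 4x8
Op 7 cut(3, 6): punch at orig (23,6); cuts so far [(20, 5), (20, 7), (23, 6)]; region rows[20,24) x cols[0,8) = 4x8
Op 8 cut(3, 2): punch at orig (23,2); cuts so far [(20, 5), (20, 7), (23, 2), (23, 6)]; region rows[20,24) x cols[0,8) = 4x8
Unfold 1 (reflect across h@20): 8 holes -> [(16, 2), (16, 6), (19, 5), (19, 7), (20, 5), (20, 7), (23, 2), (23, 6)]
Unfold 2 (reflect across h@24): 16 holes -> [(16, 2), (16, 6), (19, 5), (19, 7), (20, 5), (20, 7), (23, 2), (23, 6), (24, 2), (24, 6), (27, 5), (27, 7), (28, 5), (28, 7), (31, 2), (31, 6)]
Unfold 3 (reflect across v@8): 32 holes -> [(16, 2), (16, 6), (16, 9), (16, 13), (19, 5), (19, 7), (19, 8), (19, 10), (20, 5), (20, 7), (20, 8), (20, 10), (23, 2), (23, 6), (23, 9), (23, 13), (24, 2), (24, 6), (24, 9), (24, 13), (27, 5), (27, 7), (27, 8), (27, 10), (28, 5), (28, 7), (28, 8), (28, 10), (31, 2), (31, 6), (31, 9), (31, 13)]
Unfold 4 (reflect across h@16): 64 holes -> [(0, 2), (0, 6), (0, 9), (0, 13), (3, 5), (3, 7), (3, 8), (3, 10), (4, 5), (4, 7), (4, 8), (4, 10), (7, 2), (7, 6), (7, 9), (7, 13), (8, 2), (8, 6), (8, 9), (8, 13), (11, 5), (11, 7), (11, 8), (11, 10), (12, 5), (12, 7), (12, 8), (12, 10), (15, 2), (15, 6), (15, 9), (15, 13), (16, 2), (16, 6), (16, 9), (16, 13), (19, 5), (19, 7), (19, 8), (19, 10), (20, 5), (20, 7), (20, 8), (20, 10), (23, 2), (23, 6), (23, 9), (23, 13), (24, 2), (24, 6), (24, 9), (24, 13), (27, 5), (27, 7), (27, 8), (27, 10), (28, 5), (28, 7), (28, 8), (28, 10), (31, 2), (31, 6), (31, 9), (31, 13)]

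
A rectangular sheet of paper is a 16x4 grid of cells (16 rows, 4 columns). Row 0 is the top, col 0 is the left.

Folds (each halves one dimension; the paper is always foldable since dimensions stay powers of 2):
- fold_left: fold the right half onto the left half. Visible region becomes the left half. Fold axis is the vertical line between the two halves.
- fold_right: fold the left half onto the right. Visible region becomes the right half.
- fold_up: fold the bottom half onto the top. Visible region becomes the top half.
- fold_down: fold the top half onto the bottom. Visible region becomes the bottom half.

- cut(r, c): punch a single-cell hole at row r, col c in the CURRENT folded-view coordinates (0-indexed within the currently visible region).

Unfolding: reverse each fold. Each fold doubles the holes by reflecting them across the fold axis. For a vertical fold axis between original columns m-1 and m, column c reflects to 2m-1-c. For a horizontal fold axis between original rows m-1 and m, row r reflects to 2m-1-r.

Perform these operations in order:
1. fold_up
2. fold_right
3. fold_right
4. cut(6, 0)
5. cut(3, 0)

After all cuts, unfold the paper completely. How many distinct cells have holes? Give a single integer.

Op 1 fold_up: fold axis h@8; visible region now rows[0,8) x cols[0,4) = 8x4
Op 2 fold_right: fold axis v@2; visible region now rows[0,8) x cols[2,4) = 8x2
Op 3 fold_right: fold axis v@3; visible region now rows[0,8) x cols[3,4) = 8x1
Op 4 cut(6, 0): punch at orig (6,3); cuts so far [(6, 3)]; region rows[0,8) x cols[3,4) = 8x1
Op 5 cut(3, 0): punch at orig (3,3); cuts so far [(3, 3), (6, 3)]; region rows[0,8) x cols[3,4) = 8x1
Unfold 1 (reflect across v@3): 4 holes -> [(3, 2), (3, 3), (6, 2), (6, 3)]
Unfold 2 (reflect across v@2): 8 holes -> [(3, 0), (3, 1), (3, 2), (3, 3), (6, 0), (6, 1), (6, 2), (6, 3)]
Unfold 3 (reflect across h@8): 16 holes -> [(3, 0), (3, 1), (3, 2), (3, 3), (6, 0), (6, 1), (6, 2), (6, 3), (9, 0), (9, 1), (9, 2), (9, 3), (12, 0), (12, 1), (12, 2), (12, 3)]

Answer: 16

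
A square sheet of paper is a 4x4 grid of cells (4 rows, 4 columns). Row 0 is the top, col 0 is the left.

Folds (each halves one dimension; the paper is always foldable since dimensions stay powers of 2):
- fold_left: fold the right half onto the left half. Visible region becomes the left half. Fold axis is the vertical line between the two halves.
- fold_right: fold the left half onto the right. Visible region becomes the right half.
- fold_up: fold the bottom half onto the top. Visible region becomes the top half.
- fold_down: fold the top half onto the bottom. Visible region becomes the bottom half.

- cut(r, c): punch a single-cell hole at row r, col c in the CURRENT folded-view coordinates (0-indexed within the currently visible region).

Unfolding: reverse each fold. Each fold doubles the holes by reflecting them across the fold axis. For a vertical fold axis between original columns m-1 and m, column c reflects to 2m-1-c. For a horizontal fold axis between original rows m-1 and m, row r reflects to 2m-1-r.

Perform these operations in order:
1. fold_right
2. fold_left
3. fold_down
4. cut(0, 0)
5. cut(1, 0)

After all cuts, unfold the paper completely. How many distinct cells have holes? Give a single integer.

Op 1 fold_right: fold axis v@2; visible region now rows[0,4) x cols[2,4) = 4x2
Op 2 fold_left: fold axis v@3; visible region now rows[0,4) x cols[2,3) = 4x1
Op 3 fold_down: fold axis h@2; visible region now rows[2,4) x cols[2,3) = 2x1
Op 4 cut(0, 0): punch at orig (2,2); cuts so far [(2, 2)]; region rows[2,4) x cols[2,3) = 2x1
Op 5 cut(1, 0): punch at orig (3,2); cuts so far [(2, 2), (3, 2)]; region rows[2,4) x cols[2,3) = 2x1
Unfold 1 (reflect across h@2): 4 holes -> [(0, 2), (1, 2), (2, 2), (3, 2)]
Unfold 2 (reflect across v@3): 8 holes -> [(0, 2), (0, 3), (1, 2), (1, 3), (2, 2), (2, 3), (3, 2), (3, 3)]
Unfold 3 (reflect across v@2): 16 holes -> [(0, 0), (0, 1), (0, 2), (0, 3), (1, 0), (1, 1), (1, 2), (1, 3), (2, 0), (2, 1), (2, 2), (2, 3), (3, 0), (3, 1), (3, 2), (3, 3)]

Answer: 16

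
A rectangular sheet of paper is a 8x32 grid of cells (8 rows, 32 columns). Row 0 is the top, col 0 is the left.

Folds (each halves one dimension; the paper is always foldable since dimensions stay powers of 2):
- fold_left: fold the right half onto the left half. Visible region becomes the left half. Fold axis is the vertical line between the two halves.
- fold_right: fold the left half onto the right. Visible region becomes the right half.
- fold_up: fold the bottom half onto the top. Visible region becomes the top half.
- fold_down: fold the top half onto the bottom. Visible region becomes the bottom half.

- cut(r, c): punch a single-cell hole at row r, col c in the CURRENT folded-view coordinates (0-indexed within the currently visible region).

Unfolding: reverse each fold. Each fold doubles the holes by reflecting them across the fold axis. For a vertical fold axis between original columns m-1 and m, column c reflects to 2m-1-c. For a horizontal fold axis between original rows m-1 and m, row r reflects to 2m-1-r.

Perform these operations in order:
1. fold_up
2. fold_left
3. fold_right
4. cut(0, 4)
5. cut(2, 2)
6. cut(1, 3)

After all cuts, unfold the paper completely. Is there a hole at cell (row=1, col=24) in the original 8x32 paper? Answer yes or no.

Answer: no

Derivation:
Op 1 fold_up: fold axis h@4; visible region now rows[0,4) x cols[0,32) = 4x32
Op 2 fold_left: fold axis v@16; visible region now rows[0,4) x cols[0,16) = 4x16
Op 3 fold_right: fold axis v@8; visible region now rows[0,4) x cols[8,16) = 4x8
Op 4 cut(0, 4): punch at orig (0,12); cuts so far [(0, 12)]; region rows[0,4) x cols[8,16) = 4x8
Op 5 cut(2, 2): punch at orig (2,10); cuts so far [(0, 12), (2, 10)]; region rows[0,4) x cols[8,16) = 4x8
Op 6 cut(1, 3): punch at orig (1,11); cuts so far [(0, 12), (1, 11), (2, 10)]; region rows[0,4) x cols[8,16) = 4x8
Unfold 1 (reflect across v@8): 6 holes -> [(0, 3), (0, 12), (1, 4), (1, 11), (2, 5), (2, 10)]
Unfold 2 (reflect across v@16): 12 holes -> [(0, 3), (0, 12), (0, 19), (0, 28), (1, 4), (1, 11), (1, 20), (1, 27), (2, 5), (2, 10), (2, 21), (2, 26)]
Unfold 3 (reflect across h@4): 24 holes -> [(0, 3), (0, 12), (0, 19), (0, 28), (1, 4), (1, 11), (1, 20), (1, 27), (2, 5), (2, 10), (2, 21), (2, 26), (5, 5), (5, 10), (5, 21), (5, 26), (6, 4), (6, 11), (6, 20), (6, 27), (7, 3), (7, 12), (7, 19), (7, 28)]
Holes: [(0, 3), (0, 12), (0, 19), (0, 28), (1, 4), (1, 11), (1, 20), (1, 27), (2, 5), (2, 10), (2, 21), (2, 26), (5, 5), (5, 10), (5, 21), (5, 26), (6, 4), (6, 11), (6, 20), (6, 27), (7, 3), (7, 12), (7, 19), (7, 28)]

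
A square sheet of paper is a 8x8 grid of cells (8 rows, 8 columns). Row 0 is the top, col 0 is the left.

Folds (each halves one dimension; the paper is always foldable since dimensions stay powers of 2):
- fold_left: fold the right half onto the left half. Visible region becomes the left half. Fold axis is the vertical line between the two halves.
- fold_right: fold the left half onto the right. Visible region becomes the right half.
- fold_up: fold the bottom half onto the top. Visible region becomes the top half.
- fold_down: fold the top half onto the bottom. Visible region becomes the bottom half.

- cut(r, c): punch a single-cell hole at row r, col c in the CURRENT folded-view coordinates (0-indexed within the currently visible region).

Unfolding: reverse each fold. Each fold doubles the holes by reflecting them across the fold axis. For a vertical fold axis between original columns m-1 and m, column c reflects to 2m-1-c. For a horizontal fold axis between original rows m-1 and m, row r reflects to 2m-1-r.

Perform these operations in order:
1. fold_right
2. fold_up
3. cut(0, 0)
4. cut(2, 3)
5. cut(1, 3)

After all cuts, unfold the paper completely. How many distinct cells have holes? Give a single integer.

Answer: 12

Derivation:
Op 1 fold_right: fold axis v@4; visible region now rows[0,8) x cols[4,8) = 8x4
Op 2 fold_up: fold axis h@4; visible region now rows[0,4) x cols[4,8) = 4x4
Op 3 cut(0, 0): punch at orig (0,4); cuts so far [(0, 4)]; region rows[0,4) x cols[4,8) = 4x4
Op 4 cut(2, 3): punch at orig (2,7); cuts so far [(0, 4), (2, 7)]; region rows[0,4) x cols[4,8) = 4x4
Op 5 cut(1, 3): punch at orig (1,7); cuts so far [(0, 4), (1, 7), (2, 7)]; region rows[0,4) x cols[4,8) = 4x4
Unfold 1 (reflect across h@4): 6 holes -> [(0, 4), (1, 7), (2, 7), (5, 7), (6, 7), (7, 4)]
Unfold 2 (reflect across v@4): 12 holes -> [(0, 3), (0, 4), (1, 0), (1, 7), (2, 0), (2, 7), (5, 0), (5, 7), (6, 0), (6, 7), (7, 3), (7, 4)]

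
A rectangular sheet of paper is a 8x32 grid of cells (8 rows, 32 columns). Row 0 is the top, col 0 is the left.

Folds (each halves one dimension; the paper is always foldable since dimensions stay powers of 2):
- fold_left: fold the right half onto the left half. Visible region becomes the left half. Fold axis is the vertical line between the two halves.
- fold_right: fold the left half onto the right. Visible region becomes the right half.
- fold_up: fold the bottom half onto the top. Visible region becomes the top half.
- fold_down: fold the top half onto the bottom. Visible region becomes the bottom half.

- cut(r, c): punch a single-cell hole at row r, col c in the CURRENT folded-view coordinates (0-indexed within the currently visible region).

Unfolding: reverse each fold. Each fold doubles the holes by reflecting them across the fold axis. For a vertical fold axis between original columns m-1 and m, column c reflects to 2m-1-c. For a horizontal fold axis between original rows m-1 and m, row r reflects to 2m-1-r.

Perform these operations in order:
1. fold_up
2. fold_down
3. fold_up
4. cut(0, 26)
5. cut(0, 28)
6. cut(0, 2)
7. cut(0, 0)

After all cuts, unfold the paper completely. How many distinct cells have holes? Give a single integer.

Answer: 32

Derivation:
Op 1 fold_up: fold axis h@4; visible region now rows[0,4) x cols[0,32) = 4x32
Op 2 fold_down: fold axis h@2; visible region now rows[2,4) x cols[0,32) = 2x32
Op 3 fold_up: fold axis h@3; visible region now rows[2,3) x cols[0,32) = 1x32
Op 4 cut(0, 26): punch at orig (2,26); cuts so far [(2, 26)]; region rows[2,3) x cols[0,32) = 1x32
Op 5 cut(0, 28): punch at orig (2,28); cuts so far [(2, 26), (2, 28)]; region rows[2,3) x cols[0,32) = 1x32
Op 6 cut(0, 2): punch at orig (2,2); cuts so far [(2, 2), (2, 26), (2, 28)]; region rows[2,3) x cols[0,32) = 1x32
Op 7 cut(0, 0): punch at orig (2,0); cuts so far [(2, 0), (2, 2), (2, 26), (2, 28)]; region rows[2,3) x cols[0,32) = 1x32
Unfold 1 (reflect across h@3): 8 holes -> [(2, 0), (2, 2), (2, 26), (2, 28), (3, 0), (3, 2), (3, 26), (3, 28)]
Unfold 2 (reflect across h@2): 16 holes -> [(0, 0), (0, 2), (0, 26), (0, 28), (1, 0), (1, 2), (1, 26), (1, 28), (2, 0), (2, 2), (2, 26), (2, 28), (3, 0), (3, 2), (3, 26), (3, 28)]
Unfold 3 (reflect across h@4): 32 holes -> [(0, 0), (0, 2), (0, 26), (0, 28), (1, 0), (1, 2), (1, 26), (1, 28), (2, 0), (2, 2), (2, 26), (2, 28), (3, 0), (3, 2), (3, 26), (3, 28), (4, 0), (4, 2), (4, 26), (4, 28), (5, 0), (5, 2), (5, 26), (5, 28), (6, 0), (6, 2), (6, 26), (6, 28), (7, 0), (7, 2), (7, 26), (7, 28)]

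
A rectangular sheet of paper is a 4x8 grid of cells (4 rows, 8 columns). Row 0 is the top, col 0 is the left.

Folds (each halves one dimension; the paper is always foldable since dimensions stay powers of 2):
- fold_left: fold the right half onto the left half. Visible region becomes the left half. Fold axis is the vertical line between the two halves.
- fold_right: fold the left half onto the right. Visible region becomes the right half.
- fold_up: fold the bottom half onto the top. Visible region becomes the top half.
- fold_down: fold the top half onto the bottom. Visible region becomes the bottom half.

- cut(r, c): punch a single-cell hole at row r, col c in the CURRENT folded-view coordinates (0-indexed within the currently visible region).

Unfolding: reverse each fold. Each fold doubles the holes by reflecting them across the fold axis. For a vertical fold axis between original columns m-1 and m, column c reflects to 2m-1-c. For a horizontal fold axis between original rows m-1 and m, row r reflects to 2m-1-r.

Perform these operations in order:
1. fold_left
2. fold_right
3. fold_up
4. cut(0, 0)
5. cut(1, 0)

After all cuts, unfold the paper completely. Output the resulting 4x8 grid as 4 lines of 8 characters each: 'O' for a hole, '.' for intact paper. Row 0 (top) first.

Answer: .OO..OO.
.OO..OO.
.OO..OO.
.OO..OO.

Derivation:
Op 1 fold_left: fold axis v@4; visible region now rows[0,4) x cols[0,4) = 4x4
Op 2 fold_right: fold axis v@2; visible region now rows[0,4) x cols[2,4) = 4x2
Op 3 fold_up: fold axis h@2; visible region now rows[0,2) x cols[2,4) = 2x2
Op 4 cut(0, 0): punch at orig (0,2); cuts so far [(0, 2)]; region rows[0,2) x cols[2,4) = 2x2
Op 5 cut(1, 0): punch at orig (1,2); cuts so far [(0, 2), (1, 2)]; region rows[0,2) x cols[2,4) = 2x2
Unfold 1 (reflect across h@2): 4 holes -> [(0, 2), (1, 2), (2, 2), (3, 2)]
Unfold 2 (reflect across v@2): 8 holes -> [(0, 1), (0, 2), (1, 1), (1, 2), (2, 1), (2, 2), (3, 1), (3, 2)]
Unfold 3 (reflect across v@4): 16 holes -> [(0, 1), (0, 2), (0, 5), (0, 6), (1, 1), (1, 2), (1, 5), (1, 6), (2, 1), (2, 2), (2, 5), (2, 6), (3, 1), (3, 2), (3, 5), (3, 6)]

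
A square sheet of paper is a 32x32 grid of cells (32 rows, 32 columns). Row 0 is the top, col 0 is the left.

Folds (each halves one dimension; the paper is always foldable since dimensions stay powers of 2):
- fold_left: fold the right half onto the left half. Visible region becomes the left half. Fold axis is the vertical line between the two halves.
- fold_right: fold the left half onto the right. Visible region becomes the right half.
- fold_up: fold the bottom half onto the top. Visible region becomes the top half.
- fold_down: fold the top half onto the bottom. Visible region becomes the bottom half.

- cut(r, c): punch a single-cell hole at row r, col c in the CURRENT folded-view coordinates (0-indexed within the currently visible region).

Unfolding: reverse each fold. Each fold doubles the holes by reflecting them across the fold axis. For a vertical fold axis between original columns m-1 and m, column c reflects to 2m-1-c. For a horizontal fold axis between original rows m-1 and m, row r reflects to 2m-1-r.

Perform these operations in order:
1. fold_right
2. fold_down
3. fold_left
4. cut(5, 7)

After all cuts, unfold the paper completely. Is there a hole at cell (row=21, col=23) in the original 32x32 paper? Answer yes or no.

Answer: yes

Derivation:
Op 1 fold_right: fold axis v@16; visible region now rows[0,32) x cols[16,32) = 32x16
Op 2 fold_down: fold axis h@16; visible region now rows[16,32) x cols[16,32) = 16x16
Op 3 fold_left: fold axis v@24; visible region now rows[16,32) x cols[16,24) = 16x8
Op 4 cut(5, 7): punch at orig (21,23); cuts so far [(21, 23)]; region rows[16,32) x cols[16,24) = 16x8
Unfold 1 (reflect across v@24): 2 holes -> [(21, 23), (21, 24)]
Unfold 2 (reflect across h@16): 4 holes -> [(10, 23), (10, 24), (21, 23), (21, 24)]
Unfold 3 (reflect across v@16): 8 holes -> [(10, 7), (10, 8), (10, 23), (10, 24), (21, 7), (21, 8), (21, 23), (21, 24)]
Holes: [(10, 7), (10, 8), (10, 23), (10, 24), (21, 7), (21, 8), (21, 23), (21, 24)]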